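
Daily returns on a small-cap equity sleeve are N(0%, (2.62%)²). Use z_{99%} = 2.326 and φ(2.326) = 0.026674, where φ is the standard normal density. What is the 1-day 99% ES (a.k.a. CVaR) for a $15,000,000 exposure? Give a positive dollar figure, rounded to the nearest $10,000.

$1,050,000

Tail multiplier: φ(z)/(1−α) = 0.026674 / 0.01 = 2.667.
ES = 2.62% × 2.667 = 6.988%.
On $15,000,000: 0.06988 × $15,000,000 = $1,048,200.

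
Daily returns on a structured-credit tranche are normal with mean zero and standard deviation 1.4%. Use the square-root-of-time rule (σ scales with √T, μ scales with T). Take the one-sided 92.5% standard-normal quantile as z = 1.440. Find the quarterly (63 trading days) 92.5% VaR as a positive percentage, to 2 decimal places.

16.00%

σ_{63d} = 1.4% × √63 = 11.112%.
VaR = 1.440 × 11.112% = 16.001%.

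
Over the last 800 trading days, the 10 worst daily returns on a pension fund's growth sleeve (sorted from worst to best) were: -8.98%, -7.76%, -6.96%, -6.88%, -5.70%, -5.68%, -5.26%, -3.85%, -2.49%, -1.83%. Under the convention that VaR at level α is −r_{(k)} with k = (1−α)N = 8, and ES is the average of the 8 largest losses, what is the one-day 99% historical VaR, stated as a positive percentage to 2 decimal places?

3.85%

k = 8; the 8th lowest return is -3.85%, so VaR = 3.85%.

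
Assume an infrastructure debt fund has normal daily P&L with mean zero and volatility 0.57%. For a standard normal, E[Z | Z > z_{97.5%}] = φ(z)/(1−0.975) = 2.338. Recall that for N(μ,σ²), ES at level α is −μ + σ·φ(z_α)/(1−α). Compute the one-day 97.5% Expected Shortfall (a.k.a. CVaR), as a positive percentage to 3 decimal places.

1.333%

ES = 0.57% × 2.338 = 1.333%.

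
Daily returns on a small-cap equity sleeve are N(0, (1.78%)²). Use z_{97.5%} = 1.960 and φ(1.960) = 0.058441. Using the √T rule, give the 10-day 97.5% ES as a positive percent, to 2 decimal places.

σ_{10d} = 1.78% × √10 = 5.629%.
ES multiplier = φ(z)/(1−α) = 0.058441/0.025 = 2.338.
ES = 5.629% × 2.338 = 13.161%.

13.16%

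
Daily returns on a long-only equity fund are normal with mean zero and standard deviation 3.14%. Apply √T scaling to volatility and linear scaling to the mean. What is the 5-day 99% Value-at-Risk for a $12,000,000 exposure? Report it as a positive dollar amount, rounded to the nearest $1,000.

At 99%, z = 2.326.
σ_{5d} = 3.14% × √5 = 7.021%.
VaR = 2.326 × 7.021% = 16.331%.
On $12,000,000: 0.16331 × $12,000,000 = $1,959,720.

$1,960,000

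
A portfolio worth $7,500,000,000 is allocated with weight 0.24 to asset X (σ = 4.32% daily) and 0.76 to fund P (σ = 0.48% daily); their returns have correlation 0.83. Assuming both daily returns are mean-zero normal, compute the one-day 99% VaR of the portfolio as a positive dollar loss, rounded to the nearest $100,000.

σ_p² = 0.24²·4.32² + 0.76²·0.48² + 2·0.83·0.24·0.76·4.32·0.48 = 1.8359 (%²).
σ_p = √1.8359 = 1.355%.
At 99%, z = 2.326.
VaR = 2.326 × 1.355% = 3.152%; on $7,500,000,000 that is $236,400,000.

$236,400,000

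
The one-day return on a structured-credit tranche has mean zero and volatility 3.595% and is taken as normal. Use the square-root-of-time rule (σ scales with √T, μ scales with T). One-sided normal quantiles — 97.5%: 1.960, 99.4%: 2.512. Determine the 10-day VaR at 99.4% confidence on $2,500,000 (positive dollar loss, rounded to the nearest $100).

$713,900

σ_{10d} = 3.595% × √10 = 11.368%.
VaR = 2.512 × 11.368% = 28.556%.
On $2,500,000: 0.28556 × $2,500,000 = $713,900.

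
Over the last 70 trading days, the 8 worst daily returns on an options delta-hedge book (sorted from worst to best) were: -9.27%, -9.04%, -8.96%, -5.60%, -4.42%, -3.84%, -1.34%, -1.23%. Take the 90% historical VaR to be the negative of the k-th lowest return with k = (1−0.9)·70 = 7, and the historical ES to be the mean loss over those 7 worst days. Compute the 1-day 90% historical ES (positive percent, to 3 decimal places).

The 7 worst returns sum to -42.47%.
ES = −(-42.47%) / 7 = 6.0671…% ≈ 6.067%.

6.067%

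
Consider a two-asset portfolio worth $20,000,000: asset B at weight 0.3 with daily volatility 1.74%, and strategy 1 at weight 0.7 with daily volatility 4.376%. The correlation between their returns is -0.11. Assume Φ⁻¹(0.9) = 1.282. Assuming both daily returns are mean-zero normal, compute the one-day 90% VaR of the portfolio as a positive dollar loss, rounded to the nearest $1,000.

$782,000

σ_p² = 0.3²·1.74² + 0.7²·4.376² + 2·-0.11·0.3·0.7·1.74·4.376 = 9.3039 (%²).
σ_p = √9.3039 = 3.050%.
VaR = 1.282 × 3.050% = 3.910%; on $20,000,000 that is $782,000.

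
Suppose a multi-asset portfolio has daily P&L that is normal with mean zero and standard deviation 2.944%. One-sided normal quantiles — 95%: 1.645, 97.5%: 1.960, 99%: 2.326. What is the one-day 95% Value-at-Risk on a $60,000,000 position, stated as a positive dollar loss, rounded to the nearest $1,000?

$2,906,000

VaR = z·σ = 1.645 × 2.944% = 4.843%.
On $60,000,000: 0.04843 × $60,000,000 = $2,905,800.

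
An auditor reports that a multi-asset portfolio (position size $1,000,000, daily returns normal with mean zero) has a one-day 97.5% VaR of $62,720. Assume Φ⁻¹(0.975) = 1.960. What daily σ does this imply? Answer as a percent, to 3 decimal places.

VaR as a fraction: $62,720 / $1,000,000 = 6.272%.
σ = VaR / z = 6.272% / 1.960 = 3.200%.

3.200%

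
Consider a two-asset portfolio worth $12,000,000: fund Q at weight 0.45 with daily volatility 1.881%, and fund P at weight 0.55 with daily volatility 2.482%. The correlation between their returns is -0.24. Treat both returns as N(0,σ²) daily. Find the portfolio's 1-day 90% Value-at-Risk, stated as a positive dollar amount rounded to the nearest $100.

σ_p² = 0.45²·1.881² + 0.55²·2.482² + 2·-0.24·0.45·0.55·1.881·2.482 = 2.0253 (%²).
σ_p = √2.0253 = 1.423%.
At 90%, z = 1.282.
VaR = 1.282 × 1.423% = 1.824%; on $12,000,000 that is $218,880.

$218,900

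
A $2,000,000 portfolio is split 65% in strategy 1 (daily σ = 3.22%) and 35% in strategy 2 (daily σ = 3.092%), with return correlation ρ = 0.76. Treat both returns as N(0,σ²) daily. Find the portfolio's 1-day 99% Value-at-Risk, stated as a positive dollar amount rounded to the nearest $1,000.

$140,000

σ_p² = 0.65²·3.22² + 0.35²·3.092² + 2·0.76·0.65·0.35·3.22·3.092 = 8.9947 (%²).
σ_p = √8.9947 = 2.999%.
At 99%, z = 2.326.
VaR = 2.326 × 2.999% = 6.976%; on $2,000,000 that is $139,520.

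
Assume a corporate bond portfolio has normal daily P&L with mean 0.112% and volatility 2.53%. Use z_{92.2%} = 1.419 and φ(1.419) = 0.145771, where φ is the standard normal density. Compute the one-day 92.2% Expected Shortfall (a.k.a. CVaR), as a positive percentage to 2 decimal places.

4.62%

Tail multiplier: φ(z)/(1−α) = 0.145771 / 0.078 = 1.869.
ES = −(0.112%) + 2.53% × 1.869 = 4.617%.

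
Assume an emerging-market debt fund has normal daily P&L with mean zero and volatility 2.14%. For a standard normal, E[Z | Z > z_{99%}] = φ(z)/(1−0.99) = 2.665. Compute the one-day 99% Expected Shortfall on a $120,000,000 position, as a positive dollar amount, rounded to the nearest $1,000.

ES = 2.14% × 2.665 = 5.703%.
On $120,000,000: 0.05703 × $120,000,000 = $6,843,600.

$6,844,000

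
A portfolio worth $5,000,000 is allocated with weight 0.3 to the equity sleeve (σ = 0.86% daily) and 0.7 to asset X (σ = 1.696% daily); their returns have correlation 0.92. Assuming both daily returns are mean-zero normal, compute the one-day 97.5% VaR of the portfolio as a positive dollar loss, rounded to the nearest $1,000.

$140,000

σ_p² = 0.3²·0.86² + 0.7²·1.696² + 2·0.92·0.3·0.7·0.86·1.696 = 2.0396 (%²).
σ_p = √2.0396 = 1.428%.
At 97.5%, z = 1.960.
VaR = 1.960 × 1.428% = 2.799%; on $5,000,000 that is $139,950.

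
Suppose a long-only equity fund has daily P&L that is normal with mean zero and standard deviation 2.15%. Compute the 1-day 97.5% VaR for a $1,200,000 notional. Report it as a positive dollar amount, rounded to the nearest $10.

At 97.5% one-sided, z = 1.960.
VaR = z·σ = 1.960 × 2.15% = 4.214%.
On $1,200,000: 0.04214 × $1,200,000 = $50,568.

$50,570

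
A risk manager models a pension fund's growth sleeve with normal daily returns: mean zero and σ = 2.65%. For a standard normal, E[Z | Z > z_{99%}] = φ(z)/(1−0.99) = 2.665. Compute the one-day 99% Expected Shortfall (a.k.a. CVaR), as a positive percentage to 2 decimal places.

7.06%

ES = 2.65% × 2.665 = 7.062%.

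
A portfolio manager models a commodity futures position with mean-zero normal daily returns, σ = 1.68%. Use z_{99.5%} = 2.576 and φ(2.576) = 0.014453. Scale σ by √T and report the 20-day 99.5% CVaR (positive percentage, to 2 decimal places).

21.72%

σ_{20d} = 1.68% × √20 = 7.513%.
ES multiplier = φ(z)/(1−α) = 0.014453/0.005 = 2.891.
ES = 7.513% × 2.891 = 21.720%.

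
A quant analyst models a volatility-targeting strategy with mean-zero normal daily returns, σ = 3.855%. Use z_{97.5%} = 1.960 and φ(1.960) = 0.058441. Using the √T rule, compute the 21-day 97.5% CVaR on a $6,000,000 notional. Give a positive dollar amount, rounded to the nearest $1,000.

σ_{21d} = 3.855% × √21 = 17.666%.
ES multiplier = φ(z)/(1−α) = 0.058441/0.025 = 2.338.
ES = 17.666% × 2.338 = 41.303%; on $6,000,000: $2,478,180.

$2,478,000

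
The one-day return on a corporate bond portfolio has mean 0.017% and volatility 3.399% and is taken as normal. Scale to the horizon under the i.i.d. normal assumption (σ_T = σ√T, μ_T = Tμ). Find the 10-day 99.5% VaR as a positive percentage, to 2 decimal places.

At 99.5%, z = 2.576.
σ_{10d} = 3.399% × √10 = 10.749%; μ_{10d} = 10 × 0.017% = 0.170%.
VaR = −(0.170%) + 2.576 × 10.749% = 27.519%.

27.52%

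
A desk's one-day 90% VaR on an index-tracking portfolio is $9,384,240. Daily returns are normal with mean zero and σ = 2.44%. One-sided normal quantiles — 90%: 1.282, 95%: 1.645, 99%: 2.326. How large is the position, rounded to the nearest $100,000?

$300,000,000

VaR as a fraction of value: z·σ = 1.282 × 2.44% = 3.12808%.
Position = $9,384,240 / 0.0312808 = $300,000,000.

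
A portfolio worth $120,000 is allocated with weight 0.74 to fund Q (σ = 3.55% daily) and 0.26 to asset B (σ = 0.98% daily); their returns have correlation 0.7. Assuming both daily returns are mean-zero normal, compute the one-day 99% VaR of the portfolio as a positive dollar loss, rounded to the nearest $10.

σ_p² = 0.74²·3.55² + 0.26²·0.98² + 2·0.7·0.74·0.26·3.55·0.98 = 7.9032 (%²).
σ_p = √7.9032 = 2.811%.
At 99%, z = 2.326.
VaR = 2.326 × 2.811% = 6.538%; on $120,000 that is $7,846.

$7,850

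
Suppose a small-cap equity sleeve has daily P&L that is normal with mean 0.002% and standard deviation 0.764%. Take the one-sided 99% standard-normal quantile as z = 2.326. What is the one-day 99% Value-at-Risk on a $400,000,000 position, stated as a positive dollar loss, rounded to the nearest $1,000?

$7,100,000

VaR = −μ + z·σ = −(0.002%) + 2.326 × 0.764% = 1.775%.
On $400,000,000: 0.01775 × $400,000,000 = $7,100,000.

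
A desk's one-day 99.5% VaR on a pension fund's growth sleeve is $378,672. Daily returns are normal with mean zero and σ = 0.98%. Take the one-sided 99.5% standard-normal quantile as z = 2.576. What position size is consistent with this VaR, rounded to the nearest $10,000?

VaR as a fraction of value: z·σ = 2.576 × 0.98% = 2.52448%.
Position = $378,672 / 0.0252448 = $15,000,000.

$15,000,000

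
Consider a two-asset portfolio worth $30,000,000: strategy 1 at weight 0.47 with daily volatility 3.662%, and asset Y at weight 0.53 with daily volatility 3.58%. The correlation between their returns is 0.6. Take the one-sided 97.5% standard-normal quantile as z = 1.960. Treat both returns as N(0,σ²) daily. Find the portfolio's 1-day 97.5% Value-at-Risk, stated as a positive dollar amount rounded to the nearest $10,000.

$1,900,000

σ_p² = 0.47²·3.662² + 0.53²·3.58² + 2·0.6·0.47·0.53·3.662·3.58 = 10.4813 (%²).
σ_p = √10.4813 = 3.237%.
VaR = 1.960 × 3.237% = 6.345%; on $30,000,000 that is $1,903,500.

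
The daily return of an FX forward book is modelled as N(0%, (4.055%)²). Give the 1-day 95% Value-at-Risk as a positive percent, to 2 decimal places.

At 95% one-sided, z = 1.645.
VaR = z·σ = 1.645 × 4.055% = 6.670%.

6.67%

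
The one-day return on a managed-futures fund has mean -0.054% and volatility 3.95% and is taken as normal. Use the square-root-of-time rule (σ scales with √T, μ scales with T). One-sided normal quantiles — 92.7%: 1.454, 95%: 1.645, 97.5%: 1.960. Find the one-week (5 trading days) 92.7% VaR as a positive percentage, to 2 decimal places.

13.11%

σ_{5d} = 3.95% × √5 = 8.832%; μ_{5d} = 5 × -0.054% = -0.270%.
VaR = −(-0.270%) + 1.454 × 8.832% = 13.112%.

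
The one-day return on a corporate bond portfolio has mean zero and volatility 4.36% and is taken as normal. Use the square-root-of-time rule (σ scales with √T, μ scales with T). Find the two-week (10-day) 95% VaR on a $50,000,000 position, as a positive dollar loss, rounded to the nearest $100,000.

$11,300,000

At 95%, z = 1.645.
σ_{10d} = 4.36% × √10 = 13.788%.
VaR = 1.645 × 13.788% = 22.681%.
On $50,000,000: 0.22681 × $50,000,000 = $11,340,500.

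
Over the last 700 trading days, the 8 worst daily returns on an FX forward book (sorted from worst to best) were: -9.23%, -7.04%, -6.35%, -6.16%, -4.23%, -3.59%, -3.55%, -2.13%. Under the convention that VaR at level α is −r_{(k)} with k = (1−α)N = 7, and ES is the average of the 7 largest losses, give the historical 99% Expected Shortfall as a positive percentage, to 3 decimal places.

5.736%

The 7 worst returns sum to -40.15%.
ES = −(-40.15%) / 7 = 5.7357…% ≈ 5.736%.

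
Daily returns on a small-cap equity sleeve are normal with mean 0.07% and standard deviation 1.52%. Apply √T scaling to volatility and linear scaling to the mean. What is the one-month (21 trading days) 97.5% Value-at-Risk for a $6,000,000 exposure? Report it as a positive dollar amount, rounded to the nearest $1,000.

$731,000

At 97.5%, z = 1.960.
σ_{21d} = 1.52% × √21 = 6.966%; μ_{21d} = 21 × 0.07% = 1.470%.
VaR = −(1.470%) + 1.960 × 6.966% = 12.183%.
On $6,000,000: 0.12183 × $6,000,000 = $730,980.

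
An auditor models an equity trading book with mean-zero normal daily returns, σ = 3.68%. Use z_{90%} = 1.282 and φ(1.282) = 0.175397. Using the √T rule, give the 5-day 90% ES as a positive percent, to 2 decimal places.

14.43%

σ_{5d} = 3.68% × √5 = 8.229%.
ES multiplier = φ(z)/(1−α) = 0.175397/0.1 = 1.754.
ES = 8.229% × 1.754 = 14.434%.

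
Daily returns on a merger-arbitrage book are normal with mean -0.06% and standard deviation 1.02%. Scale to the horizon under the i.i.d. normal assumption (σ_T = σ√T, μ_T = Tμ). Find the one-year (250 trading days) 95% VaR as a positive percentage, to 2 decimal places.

41.53%

At 95%, z = 1.645.
σ_{250d} = 1.02% × √250 = 16.128%; μ_{250d} = 250 × -0.06% = -15.000%.
VaR = −(-15.000%) + 1.645 × 16.128% = 41.531%.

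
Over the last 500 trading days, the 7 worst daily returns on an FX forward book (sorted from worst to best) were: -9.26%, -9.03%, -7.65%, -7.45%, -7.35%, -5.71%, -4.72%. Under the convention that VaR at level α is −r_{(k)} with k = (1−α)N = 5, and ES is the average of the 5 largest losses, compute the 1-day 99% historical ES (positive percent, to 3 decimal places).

8.148%

The 5 worst returns sum to -40.74%.
ES = −(-40.74%) / 5 = 8.148%.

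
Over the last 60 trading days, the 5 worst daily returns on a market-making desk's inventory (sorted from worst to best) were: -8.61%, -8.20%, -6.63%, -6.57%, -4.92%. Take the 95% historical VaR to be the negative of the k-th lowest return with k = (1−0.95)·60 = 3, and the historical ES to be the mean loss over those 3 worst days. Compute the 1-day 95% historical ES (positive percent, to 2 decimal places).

The 3 worst returns sum to -23.44%.
ES = −(-23.44%) / 3 = 7.8133…% ≈ 7.81%.

7.81%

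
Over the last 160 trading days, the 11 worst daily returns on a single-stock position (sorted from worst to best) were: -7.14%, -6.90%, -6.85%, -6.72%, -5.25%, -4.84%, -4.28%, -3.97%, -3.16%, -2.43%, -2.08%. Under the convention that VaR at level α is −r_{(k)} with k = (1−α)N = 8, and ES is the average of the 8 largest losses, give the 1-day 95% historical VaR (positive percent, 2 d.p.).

k = 8; the 8th lowest return is -3.97%, so VaR = 3.97%.

3.97%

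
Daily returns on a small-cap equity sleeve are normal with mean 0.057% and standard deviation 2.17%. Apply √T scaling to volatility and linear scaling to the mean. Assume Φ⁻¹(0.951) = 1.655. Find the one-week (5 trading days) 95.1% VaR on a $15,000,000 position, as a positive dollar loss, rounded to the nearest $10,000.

σ_{5d} = 2.17% × √5 = 4.852%; μ_{5d} = 5 × 0.057% = 0.285%.
VaR = −(0.285%) + 1.655 × 4.852% = 7.745%.
On $15,000,000: 0.07745 × $15,000,000 = $1,161,750.

$1,160,000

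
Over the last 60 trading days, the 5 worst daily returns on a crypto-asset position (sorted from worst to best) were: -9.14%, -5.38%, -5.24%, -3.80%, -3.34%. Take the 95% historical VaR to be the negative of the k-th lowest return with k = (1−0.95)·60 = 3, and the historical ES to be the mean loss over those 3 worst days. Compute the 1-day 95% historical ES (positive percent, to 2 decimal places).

6.59%

The 3 worst returns sum to -19.76%.
ES = −(-19.76%) / 3 = 6.5866…% ≈ 6.59%.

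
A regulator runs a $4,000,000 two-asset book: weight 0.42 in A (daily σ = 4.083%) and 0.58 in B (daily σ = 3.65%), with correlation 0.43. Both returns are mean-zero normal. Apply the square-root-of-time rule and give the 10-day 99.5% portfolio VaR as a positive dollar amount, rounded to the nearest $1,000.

$1,058,000

σ_p = √(0.42²·4.083² + 0.58²·3.65² + 2·0.43·0.42·0.58·4.083·3.65) = 3.247%.
σ_{10d} = 3.247% × √10 = 10.268%.
z(99.5%) = 2.576.
VaR = 2.576 × 10.268% = 26.450%; on $4,000,000 that is $1,058,000.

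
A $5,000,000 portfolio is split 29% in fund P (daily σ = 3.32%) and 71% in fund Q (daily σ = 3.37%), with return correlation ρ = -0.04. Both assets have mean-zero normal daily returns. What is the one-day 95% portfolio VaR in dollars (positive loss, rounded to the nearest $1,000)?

$209,000

σ_p² = 0.29²·3.32² + 0.71²·3.37² + 2·-0.04·0.29·0.71·3.32·3.37 = 6.4677 (%²).
σ_p = √6.4677 = 2.543%.
At 95%, z = 1.645.
VaR = 1.645 × 2.543% = 4.183%; on $5,000,000 that is $209,150.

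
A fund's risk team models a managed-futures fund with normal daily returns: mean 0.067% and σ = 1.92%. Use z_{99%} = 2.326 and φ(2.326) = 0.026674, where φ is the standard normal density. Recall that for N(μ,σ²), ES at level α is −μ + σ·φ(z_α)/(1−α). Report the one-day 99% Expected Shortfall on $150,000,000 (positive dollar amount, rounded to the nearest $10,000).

$7,580,000

Tail multiplier: φ(z)/(1−α) = 0.026674 / 0.01 = 2.667.
ES = −(0.067%) + 1.92% × 2.667 = 5.054%.
On $150,000,000: 0.05054 × $150,000,000 = $7,581,000.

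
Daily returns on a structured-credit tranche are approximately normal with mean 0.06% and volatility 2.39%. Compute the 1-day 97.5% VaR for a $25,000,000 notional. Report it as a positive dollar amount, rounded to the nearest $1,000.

$1,156,000

At 97.5% one-sided, z = 1.960.
VaR = −μ + z·σ = −(0.06%) + 1.960 × 2.39% = 4.624%.
On $25,000,000: 0.04624 × $25,000,000 = $1,156,000.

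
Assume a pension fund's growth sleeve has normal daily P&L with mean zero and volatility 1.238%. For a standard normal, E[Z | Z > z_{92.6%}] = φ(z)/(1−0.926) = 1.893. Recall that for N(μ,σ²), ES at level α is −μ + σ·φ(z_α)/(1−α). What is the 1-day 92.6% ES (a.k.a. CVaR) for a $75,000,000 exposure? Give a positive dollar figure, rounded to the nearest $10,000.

ES = 1.238% × 1.893 = 2.344%.
On $75,000,000: 0.02344 × $75,000,000 = $1,758,000.

$1,760,000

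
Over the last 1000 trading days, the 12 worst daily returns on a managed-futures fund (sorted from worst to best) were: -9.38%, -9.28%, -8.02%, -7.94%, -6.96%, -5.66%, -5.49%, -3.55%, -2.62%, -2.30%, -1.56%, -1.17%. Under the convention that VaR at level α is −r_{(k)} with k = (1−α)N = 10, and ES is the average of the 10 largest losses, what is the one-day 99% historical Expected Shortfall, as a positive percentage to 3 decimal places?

The 10 worst returns sum to -61.20%.
ES = −(-61.20%) / 10 = 6.12% ≈ 6.120%.

6.120%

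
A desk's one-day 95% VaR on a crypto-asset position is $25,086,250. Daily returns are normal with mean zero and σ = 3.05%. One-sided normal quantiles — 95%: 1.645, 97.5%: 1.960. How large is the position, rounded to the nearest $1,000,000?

$500,000,000

VaR as a fraction of value: z·σ = 1.645 × 3.05% = 5.01725%.
Position = $25,086,250 / 0.0501725 = $500,000,000.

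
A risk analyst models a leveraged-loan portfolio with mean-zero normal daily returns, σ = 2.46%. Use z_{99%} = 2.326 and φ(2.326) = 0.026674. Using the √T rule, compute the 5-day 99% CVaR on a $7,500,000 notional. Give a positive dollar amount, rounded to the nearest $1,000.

σ_{5d} = 2.46% × √5 = 5.501%.
ES multiplier = φ(z)/(1−α) = 0.026674/0.01 = 2.667.
ES = 5.501% × 2.667 = 14.671%; on $7,500,000: $1,100,325.

$1,100,000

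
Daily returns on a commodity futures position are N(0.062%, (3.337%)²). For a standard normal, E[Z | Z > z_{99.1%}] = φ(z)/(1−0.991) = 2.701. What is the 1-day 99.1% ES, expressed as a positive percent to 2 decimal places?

ES = −(0.062%) + 3.337% × 2.701 = 8.951%.

8.95%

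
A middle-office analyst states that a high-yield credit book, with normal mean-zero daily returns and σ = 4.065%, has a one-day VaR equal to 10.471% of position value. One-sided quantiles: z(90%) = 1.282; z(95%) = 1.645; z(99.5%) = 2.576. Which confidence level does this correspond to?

99.5%

Implied z = VaR/σ = 10.471 / 4.065 = 2.576.
This matches z(99.5%) = 2.576.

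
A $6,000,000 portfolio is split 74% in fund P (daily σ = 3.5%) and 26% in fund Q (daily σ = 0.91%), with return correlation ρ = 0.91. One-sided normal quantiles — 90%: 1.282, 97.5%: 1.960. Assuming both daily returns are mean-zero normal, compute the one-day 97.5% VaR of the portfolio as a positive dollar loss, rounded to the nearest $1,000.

σ_p² = 0.74²·3.5² + 0.26²·0.91² + 2·0.91·0.74·0.26·3.5·0.91 = 7.8794 (%²).
σ_p = √7.8794 = 2.807%.
VaR = 1.960 × 2.807% = 5.502%; on $6,000,000 that is $330,120.

$330,000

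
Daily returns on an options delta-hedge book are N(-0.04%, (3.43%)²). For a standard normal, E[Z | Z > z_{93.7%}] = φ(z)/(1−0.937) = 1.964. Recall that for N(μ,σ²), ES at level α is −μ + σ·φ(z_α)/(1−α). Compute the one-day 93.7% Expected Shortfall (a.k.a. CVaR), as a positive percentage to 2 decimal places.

6.78%

ES = −(-0.04%) + 3.43% × 1.964 = 6.777%.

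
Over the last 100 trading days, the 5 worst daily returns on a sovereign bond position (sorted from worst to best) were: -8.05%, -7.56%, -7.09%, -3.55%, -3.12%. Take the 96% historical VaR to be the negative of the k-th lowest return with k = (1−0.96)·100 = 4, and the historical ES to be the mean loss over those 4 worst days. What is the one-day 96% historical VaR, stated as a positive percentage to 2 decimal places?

3.55%

k = 4; the 4th lowest return is -3.55%, so VaR = 3.55%.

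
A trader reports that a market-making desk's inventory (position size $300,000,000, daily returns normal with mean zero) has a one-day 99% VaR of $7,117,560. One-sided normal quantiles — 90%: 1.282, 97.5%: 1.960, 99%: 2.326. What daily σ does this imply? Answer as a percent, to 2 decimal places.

VaR as a fraction: $7,117,560 / $300,000,000 = 2.373%.
σ = VaR / z = 2.373% / 2.326 = 1.020%.

1.02%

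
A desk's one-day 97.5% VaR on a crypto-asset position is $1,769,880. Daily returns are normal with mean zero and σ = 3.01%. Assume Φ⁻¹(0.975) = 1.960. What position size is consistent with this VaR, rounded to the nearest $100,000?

VaR as a fraction of value: z·σ = 1.960 × 3.01% = 5.8996%.
Position = $1,769,880 / 0.058996 = $30,000,000.

$30,000,000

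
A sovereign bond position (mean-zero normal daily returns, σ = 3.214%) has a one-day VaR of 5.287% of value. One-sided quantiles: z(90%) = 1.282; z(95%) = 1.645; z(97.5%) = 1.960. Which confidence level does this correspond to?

95%

Implied z = VaR/σ = 5.287 / 3.214 = 1.645.
This matches z(95%) = 1.645.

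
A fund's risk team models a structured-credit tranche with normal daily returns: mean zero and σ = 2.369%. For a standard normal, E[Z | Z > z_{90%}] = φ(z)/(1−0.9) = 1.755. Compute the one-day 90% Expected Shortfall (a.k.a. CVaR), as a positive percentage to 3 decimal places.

ES = 2.369% × 1.755 = 4.158%.

4.158%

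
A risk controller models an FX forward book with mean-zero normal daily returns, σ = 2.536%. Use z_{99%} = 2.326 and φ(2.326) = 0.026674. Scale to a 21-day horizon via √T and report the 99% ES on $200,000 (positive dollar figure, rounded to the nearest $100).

$62,000

σ_{21d} = 2.536% × √21 = 11.621%.
ES multiplier = φ(z)/(1−α) = 0.026674/0.01 = 2.667.
ES = 11.621% × 2.667 = 30.993%; on $200,000: $61,986.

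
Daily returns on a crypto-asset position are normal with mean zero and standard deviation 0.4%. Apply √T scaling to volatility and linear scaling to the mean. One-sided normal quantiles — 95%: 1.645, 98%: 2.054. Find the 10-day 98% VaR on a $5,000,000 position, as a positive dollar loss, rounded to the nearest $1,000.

σ_{10d} = 0.4% × √10 = 1.265%.
VaR = 2.054 × 1.265% = 2.598%.
On $5,000,000: 0.02598 × $5,000,000 = $129,900.

$130,000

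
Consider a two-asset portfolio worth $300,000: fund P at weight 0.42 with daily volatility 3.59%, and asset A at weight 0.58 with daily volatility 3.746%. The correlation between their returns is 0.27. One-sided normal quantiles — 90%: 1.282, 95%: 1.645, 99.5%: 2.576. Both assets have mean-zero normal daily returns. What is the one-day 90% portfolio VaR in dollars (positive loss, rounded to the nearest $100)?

$11,400

σ_p² = 0.42²·3.59² + 0.58²·3.746² + 2·0.27·0.42·0.58·3.59·3.746 = 8.7630 (%²).
σ_p = √8.7630 = 2.960%.
VaR = 1.282 × 2.960% = 3.795%; on $300,000 that is $11,385.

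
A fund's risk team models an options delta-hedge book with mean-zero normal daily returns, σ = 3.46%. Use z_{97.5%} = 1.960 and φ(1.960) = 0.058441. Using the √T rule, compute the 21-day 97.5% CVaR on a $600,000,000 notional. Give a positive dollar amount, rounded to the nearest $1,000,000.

$222,000,000

σ_{21d} = 3.46% × √21 = 15.856%.
ES multiplier = φ(z)/(1−α) = 0.058441/0.025 = 2.338.
ES = 15.856% × 2.338 = 37.071%; on $600,000,000: $222,426,000.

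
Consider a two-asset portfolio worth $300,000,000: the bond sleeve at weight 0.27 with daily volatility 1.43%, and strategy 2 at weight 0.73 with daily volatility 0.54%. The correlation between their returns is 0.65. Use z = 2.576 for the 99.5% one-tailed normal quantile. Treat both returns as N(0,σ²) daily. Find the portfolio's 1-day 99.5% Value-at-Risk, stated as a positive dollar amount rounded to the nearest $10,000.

$5,480,000

σ_p² = 0.27²·1.43² + 0.73²·0.54² + 2·0.65·0.27·0.73·1.43·0.54 = 0.5023 (%²).
σ_p = √0.5023 = 0.709%.
VaR = 2.576 × 0.709% = 1.826%; on $300,000,000 that is $5,478,000.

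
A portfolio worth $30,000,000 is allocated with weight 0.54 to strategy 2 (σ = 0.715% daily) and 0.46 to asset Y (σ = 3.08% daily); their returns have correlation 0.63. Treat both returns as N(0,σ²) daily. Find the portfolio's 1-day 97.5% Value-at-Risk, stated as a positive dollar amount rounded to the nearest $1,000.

$992,000

σ_p² = 0.54²·0.715² + 0.46²·3.08² + 2·0.63·0.54·0.46·0.715·3.08 = 2.8456 (%²).
σ_p = √2.8456 = 1.687%.
At 97.5%, z = 1.960.
VaR = 1.960 × 1.687% = 3.307%; on $30,000,000 that is $992,100.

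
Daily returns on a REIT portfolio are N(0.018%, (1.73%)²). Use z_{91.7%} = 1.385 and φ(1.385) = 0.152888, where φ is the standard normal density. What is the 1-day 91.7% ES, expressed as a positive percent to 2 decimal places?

Tail multiplier: φ(z)/(1−α) = 0.152888 / 0.083 = 1.842.
ES = −(0.018%) + 1.73% × 1.842 = 3.169%.

3.17%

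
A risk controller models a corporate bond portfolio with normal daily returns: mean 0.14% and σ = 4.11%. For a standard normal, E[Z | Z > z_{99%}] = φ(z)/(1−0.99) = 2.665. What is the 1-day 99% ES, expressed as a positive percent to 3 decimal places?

10.813%

ES = −(0.14%) + 4.11% × 2.665 = 10.813%.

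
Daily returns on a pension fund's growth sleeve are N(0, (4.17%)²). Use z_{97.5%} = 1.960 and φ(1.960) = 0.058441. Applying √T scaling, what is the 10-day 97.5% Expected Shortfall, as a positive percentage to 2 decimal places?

σ_{10d} = 4.17% × √10 = 13.187%.
ES multiplier = φ(z)/(1−α) = 0.058441/0.025 = 2.338.
ES = 13.187% × 2.338 = 30.831%.

30.83%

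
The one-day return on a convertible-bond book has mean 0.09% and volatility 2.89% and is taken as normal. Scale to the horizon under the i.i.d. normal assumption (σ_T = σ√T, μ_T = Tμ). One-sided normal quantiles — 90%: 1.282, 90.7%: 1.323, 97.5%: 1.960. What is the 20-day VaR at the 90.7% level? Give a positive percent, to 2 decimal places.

σ_{20d} = 2.89% × √20 = 12.924%; μ_{20d} = 20 × 0.09% = 1.800%.
VaR = −(1.800%) + 1.323 × 12.924% = 15.298%.

15.30%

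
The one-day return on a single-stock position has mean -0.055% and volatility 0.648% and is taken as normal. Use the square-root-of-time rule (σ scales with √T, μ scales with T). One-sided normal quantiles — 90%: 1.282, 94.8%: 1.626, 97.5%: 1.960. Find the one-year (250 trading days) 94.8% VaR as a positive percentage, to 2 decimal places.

30.41%

σ_{250d} = 0.648% × √250 = 10.246%; μ_{250d} = 250 × -0.055% = -13.750%.
VaR = −(-13.750%) + 1.626 × 10.246% = 30.410%.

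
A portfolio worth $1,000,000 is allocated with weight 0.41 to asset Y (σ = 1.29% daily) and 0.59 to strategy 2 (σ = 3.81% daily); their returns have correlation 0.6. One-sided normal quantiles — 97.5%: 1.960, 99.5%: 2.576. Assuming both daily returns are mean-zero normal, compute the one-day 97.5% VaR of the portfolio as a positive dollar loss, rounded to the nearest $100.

σ_p² = 0.41²·1.29² + 0.59²·3.81² + 2·0.6·0.41·0.59·1.29·3.81 = 6.7595 (%²).
σ_p = √6.7595 = 2.600%.
VaR = 1.960 × 2.600% = 5.096%; on $1,000,000 that is $50,960.

$51,000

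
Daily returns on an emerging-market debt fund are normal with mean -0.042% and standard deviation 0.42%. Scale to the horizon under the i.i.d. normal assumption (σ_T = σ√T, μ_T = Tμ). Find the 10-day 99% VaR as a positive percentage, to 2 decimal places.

3.51%

At 99%, z = 2.326.
σ_{10d} = 0.42% × √10 = 1.328%; μ_{10d} = 10 × -0.042% = -0.420%.
VaR = −(-0.420%) + 2.326 × 1.328% = 3.509%.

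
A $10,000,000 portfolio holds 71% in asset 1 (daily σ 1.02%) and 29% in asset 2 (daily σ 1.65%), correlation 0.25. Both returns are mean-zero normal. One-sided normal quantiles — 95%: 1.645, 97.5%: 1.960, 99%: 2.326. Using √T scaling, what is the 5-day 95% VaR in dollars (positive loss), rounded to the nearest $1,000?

$354,000

σ_p = √(0.71²·1.02² + 0.29²·1.65² + 2·0.25·0.71·0.29·1.02·1.65) = 0.963%.
σ_{5d} = 0.963% × √5 = 2.153%.
VaR = 1.645 × 2.153% = 3.542%; on $10,000,000 that is $354,200.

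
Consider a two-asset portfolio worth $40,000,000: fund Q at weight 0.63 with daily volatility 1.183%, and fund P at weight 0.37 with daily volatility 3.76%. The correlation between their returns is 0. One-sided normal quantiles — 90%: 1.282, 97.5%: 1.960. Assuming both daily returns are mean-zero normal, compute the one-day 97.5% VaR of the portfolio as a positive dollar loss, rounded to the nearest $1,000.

$1,237,000

σ_p² = 0.63²·1.183² + 0.37²·3.76² + 2·0·0.63·0.37·1.183·3.76 = 2.4909 (%²).
σ_p = √2.4909 = 1.578%.
VaR = 1.960 × 1.578% = 3.093%; on $40,000,000 that is $1,237,200.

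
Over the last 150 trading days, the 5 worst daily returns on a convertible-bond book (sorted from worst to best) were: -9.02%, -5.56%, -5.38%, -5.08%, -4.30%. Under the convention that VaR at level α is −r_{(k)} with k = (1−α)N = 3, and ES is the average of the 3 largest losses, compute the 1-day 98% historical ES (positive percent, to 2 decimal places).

6.65%

The 3 worst returns sum to -19.96%.
ES = −(-19.96%) / 3 = 6.6533…% ≈ 6.65%.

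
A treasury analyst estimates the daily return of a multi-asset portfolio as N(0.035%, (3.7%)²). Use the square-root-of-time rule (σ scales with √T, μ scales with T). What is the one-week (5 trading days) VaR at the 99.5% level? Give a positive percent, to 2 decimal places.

21.14%

At 99.5%, z = 2.576.
σ_{5d} = 3.7% × √5 = 8.273%; μ_{5d} = 5 × 0.035% = 0.175%.
VaR = −(0.175%) + 2.576 × 8.273% = 21.136%.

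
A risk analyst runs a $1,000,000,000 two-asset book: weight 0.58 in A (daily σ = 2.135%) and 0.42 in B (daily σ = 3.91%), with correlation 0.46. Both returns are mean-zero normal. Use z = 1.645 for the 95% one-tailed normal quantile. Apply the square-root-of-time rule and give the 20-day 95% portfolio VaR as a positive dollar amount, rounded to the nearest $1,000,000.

$182,000,000

σ_p = √(0.58²·2.135² + 0.42²·3.91² + 2·0.46·0.58·0.42·2.135·3.91) = 2.470%.
σ_{20d} = 2.470% × √20 = 11.046%.
VaR = 1.645 × 11.046% = 18.171%; on $1,000,000,000 that is $181,710,000.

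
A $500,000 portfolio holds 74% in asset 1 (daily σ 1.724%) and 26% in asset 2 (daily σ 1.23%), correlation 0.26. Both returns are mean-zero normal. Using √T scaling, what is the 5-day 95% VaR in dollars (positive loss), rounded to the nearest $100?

σ_p = √(0.74²·1.724² + 0.26²·1.23² + 2·0.26·0.74·0.26·1.724·1.23) = 1.394%.
σ_{5d} = 1.394% × √5 = 3.117%.
z(95%) = 1.645.
VaR = 1.645 × 3.117% = 5.127%; on $500,000 that is $25,635.

$25,600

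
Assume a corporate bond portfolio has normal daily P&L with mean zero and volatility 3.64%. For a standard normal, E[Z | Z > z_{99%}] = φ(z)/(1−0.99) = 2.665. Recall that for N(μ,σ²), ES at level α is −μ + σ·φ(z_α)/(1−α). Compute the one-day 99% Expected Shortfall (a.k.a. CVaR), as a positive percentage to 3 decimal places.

9.701%

ES = 3.64% × 2.665 = 9.701%.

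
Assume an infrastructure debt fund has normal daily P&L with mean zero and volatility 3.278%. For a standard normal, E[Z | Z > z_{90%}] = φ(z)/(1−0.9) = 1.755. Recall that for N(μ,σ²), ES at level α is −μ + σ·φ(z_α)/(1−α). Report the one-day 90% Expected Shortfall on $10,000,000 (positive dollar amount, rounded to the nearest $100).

ES = 3.278% × 1.755 = 5.753%.
On $10,000,000: 0.05753 × $10,000,000 = $575,300.

$575,300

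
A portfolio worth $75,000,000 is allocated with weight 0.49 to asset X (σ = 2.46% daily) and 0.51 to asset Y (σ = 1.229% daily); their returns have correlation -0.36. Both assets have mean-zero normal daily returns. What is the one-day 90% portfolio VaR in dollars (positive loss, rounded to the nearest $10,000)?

$1,100,000

σ_p² = 0.49²·2.46² + 0.51²·1.229² + 2·-0.36·0.49·0.51·2.46·1.229 = 1.3019 (%²).
σ_p = √1.3019 = 1.141%.
At 90%, z = 1.282.
VaR = 1.282 × 1.141% = 1.463%; on $75,000,000 that is $1,097,250.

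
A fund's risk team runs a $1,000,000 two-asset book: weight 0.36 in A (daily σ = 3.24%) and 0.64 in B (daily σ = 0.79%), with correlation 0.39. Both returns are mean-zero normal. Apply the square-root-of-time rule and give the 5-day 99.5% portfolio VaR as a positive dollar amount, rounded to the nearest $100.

σ_p = √(0.36²·3.24² + 0.64²·0.79² + 2·0.39·0.36·0.64·3.24·0.79) = 1.441%.
σ_{5d} = 1.441% × √5 = 3.222%.
z(99.5%) = 2.576.
VaR = 2.576 × 3.222% = 8.300%; on $1,000,000 that is $83,000.

$83,000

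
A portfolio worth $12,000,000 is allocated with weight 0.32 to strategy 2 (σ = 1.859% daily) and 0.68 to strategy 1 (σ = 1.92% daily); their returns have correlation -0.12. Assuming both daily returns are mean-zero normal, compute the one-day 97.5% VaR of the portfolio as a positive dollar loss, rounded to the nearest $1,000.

$322,000

σ_p² = 0.32²·1.859² + 0.68²·1.92² + 2·-0.12·0.32·0.68·1.859·1.92 = 1.8721 (%²).
σ_p = √1.8721 = 1.368%.
At 97.5%, z = 1.960.
VaR = 1.960 × 1.368% = 2.681%; on $12,000,000 that is $321,720.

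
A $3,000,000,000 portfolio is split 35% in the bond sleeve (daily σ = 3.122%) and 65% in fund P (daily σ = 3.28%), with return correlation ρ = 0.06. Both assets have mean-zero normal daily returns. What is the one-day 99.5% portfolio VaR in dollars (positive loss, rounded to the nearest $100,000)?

$189,600,000

σ_p² = 0.35²·3.122² + 0.65²·3.28² + 2·0.06·0.35·0.65·3.122·3.28 = 6.0190 (%²).
σ_p = √6.0190 = 2.453%.
At 99.5%, z = 2.576.
VaR = 2.576 × 2.453% = 6.319%; on $3,000,000,000 that is $189,570,000.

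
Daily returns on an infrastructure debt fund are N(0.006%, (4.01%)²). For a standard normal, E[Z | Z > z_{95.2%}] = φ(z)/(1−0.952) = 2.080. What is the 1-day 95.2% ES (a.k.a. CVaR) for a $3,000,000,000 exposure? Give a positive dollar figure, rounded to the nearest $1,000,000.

$250,000,000

ES = −(0.006%) + 4.01% × 2.080 = 8.335%.
On $3,000,000,000: 0.08335 × $3,000,000,000 = $250,050,000.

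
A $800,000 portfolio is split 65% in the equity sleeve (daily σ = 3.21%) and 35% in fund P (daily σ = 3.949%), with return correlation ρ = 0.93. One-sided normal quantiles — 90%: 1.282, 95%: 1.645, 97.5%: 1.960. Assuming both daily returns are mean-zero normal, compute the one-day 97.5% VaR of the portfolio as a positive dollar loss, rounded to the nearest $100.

σ_p² = 0.65²·3.21² + 0.35²·3.949² + 2·0.93·0.65·0.35·3.21·3.949 = 11.6278 (%²).
σ_p = √11.6278 = 3.410%.
VaR = 1.960 × 3.410% = 6.684%; on $800,000 that is $53,472.

$53,500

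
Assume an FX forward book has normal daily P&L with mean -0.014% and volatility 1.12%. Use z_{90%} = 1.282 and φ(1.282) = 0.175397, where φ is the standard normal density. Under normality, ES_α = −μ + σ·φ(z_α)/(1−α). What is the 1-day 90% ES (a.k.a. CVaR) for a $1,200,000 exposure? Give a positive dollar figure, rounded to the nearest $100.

$23,700

Tail multiplier: φ(z)/(1−α) = 0.175397 / 0.1 = 1.754.
ES = −(-0.014%) + 1.12% × 1.754 = 1.978%.
On $1,200,000: 0.01978 × $1,200,000 = $23,736.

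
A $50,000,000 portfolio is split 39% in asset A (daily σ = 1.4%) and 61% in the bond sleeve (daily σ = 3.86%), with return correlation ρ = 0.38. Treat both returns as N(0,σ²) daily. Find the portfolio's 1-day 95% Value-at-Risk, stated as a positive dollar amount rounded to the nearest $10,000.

$2,150,000

σ_p² = 0.39²·1.4² + 0.61²·3.86² + 2·0.38·0.39·0.61·1.4·3.86 = 6.8193 (%²).
σ_p = √6.8193 = 2.611%.
At 95%, z = 1.645.
VaR = 1.645 × 2.611% = 4.295%; on $50,000,000 that is $2,147,500.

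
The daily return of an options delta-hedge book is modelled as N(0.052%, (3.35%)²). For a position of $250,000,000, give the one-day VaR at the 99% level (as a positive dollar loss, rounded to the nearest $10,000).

$19,350,000

At 99% one-sided, z = 2.326.
VaR = −μ + z·σ = −(0.052%) + 2.326 × 3.35% = 7.740%.
On $250,000,000: 0.07740 × $250,000,000 = $19,350,000.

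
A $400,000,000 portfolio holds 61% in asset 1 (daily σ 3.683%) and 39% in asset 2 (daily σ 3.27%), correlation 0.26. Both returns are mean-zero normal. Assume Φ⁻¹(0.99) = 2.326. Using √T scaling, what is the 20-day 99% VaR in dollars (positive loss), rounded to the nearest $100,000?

σ_p = √(0.61²·3.683² + 0.39²·3.27² + 2·0.26·0.61·0.39·3.683·3.27) = 2.857%.
σ_{20d} = 2.857% × √20 = 12.777%.
VaR = 2.326 × 12.777% = 29.719%; on $400,000,000 that is $118,876,000.

$118,900,000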